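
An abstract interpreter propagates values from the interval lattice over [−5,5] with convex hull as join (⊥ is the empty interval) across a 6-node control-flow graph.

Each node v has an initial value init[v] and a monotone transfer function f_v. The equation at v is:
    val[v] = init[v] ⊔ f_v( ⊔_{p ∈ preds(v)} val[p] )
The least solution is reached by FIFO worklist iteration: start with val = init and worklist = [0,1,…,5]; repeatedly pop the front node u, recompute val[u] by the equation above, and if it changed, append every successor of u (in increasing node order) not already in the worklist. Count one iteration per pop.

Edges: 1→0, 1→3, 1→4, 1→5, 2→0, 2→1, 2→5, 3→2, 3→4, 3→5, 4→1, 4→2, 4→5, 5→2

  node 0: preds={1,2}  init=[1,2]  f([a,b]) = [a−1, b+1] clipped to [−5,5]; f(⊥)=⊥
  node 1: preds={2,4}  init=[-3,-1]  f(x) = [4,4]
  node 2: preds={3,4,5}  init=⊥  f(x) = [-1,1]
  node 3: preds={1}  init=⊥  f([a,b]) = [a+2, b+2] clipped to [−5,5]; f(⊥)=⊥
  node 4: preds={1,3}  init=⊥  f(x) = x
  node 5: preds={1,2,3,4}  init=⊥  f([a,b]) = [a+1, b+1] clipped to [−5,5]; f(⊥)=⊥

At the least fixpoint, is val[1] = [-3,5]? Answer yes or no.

no

Worklist (9 pops):
  #1 pop 0: in=[-3,-1] → [-4,2] (was [1,2]); enqueue []
  #2 pop 1: in=⊥ → [-3,4] (was [-3,-1]); enqueue [0]
  #3 pop 2: in=⊥ → [-1,1] (was ⊥); enqueue [1]
  #4 pop 3: in=[-3,4] → [-1,5] (was ⊥); enqueue [2]
  #5 pop 4: in=[-3,5] → [-3,5] (was ⊥); enqueue []
  #6 pop 5: in=[-3,5] → [-2,5] (was ⊥); enqueue []
  #7 pop 0: in=[-3,4] → [-4,5] (was [-4,2]); enqueue []
  #8 pop 1: in=[-3,5] → [-3,4] (no change)
  #9 pop 2: in=[-3,5] → [-1,1] (no change)

Fixpoint:
  val[0] = [-4,5]
  val[1] = [-3,4]
  val[2] = [-1,1]
  val[3] = [-1,5]
  val[4] = [-3,5]
  val[5] = [-2,5]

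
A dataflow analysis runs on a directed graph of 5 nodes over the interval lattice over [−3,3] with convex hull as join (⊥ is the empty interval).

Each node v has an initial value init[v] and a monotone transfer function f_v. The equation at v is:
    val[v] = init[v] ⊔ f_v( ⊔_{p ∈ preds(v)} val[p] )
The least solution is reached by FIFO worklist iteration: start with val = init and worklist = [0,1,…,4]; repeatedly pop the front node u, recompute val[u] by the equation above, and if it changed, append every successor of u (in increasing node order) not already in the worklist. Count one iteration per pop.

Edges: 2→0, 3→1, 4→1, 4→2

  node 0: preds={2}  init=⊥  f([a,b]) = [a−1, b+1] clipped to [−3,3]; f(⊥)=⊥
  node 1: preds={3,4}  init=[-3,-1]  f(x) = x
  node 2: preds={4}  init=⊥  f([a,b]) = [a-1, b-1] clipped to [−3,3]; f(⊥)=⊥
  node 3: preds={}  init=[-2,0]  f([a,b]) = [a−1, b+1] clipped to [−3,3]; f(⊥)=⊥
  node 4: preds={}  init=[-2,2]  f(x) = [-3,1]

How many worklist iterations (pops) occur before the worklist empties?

Trace (8 dequeues):
  [1] u=0 | in ⊥ | out ⊥ | ==
  [2] u=1 | in [-2,2] | out [-3,2] | prev [-3,-1] | push {}
  [3] u=2 | in [-2,2] | out [-3,1] | prev ⊥ | push {0}
  [4] u=3 | in ⊥ | out [-2,0] | ==
  [5] u=4 | in ⊥ | out [-3,2] | prev [-2,2] | push {1,2}
  [6] u=0 | in [-3,1] | out [-3,2] | prev ⊥ | push {}
  [7] u=1 | in [-3,2] | out [-3,2] | ==
  [8] u=2 | in [-3,2] | out [-3,1] | ==

Converged values:
  [0] [-3,2]
  [1] [-3,2]
  [2] [-3,1]
  [3] [-2,0]
  [4] [-3,2]

8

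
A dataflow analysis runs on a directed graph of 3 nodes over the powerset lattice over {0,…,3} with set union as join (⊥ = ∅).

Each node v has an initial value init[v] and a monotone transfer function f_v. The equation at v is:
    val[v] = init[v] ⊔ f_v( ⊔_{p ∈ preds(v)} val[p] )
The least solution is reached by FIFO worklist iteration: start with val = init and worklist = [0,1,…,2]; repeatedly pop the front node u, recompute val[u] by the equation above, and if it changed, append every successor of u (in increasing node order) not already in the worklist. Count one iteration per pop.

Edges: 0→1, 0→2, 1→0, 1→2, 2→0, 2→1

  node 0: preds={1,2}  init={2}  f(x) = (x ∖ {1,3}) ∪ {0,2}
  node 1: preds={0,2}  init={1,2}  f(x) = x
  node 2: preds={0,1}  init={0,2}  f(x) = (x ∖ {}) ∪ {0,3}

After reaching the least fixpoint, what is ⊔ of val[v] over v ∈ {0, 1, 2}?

Iteration log — 7 steps:
  step 1. node 0  ⊔preds={0,1,2}  new={0,2}  old={2}  +wl: 
  step 2. node 1  ⊔preds={0,2}  new={0,1,2}  old={1,2}  +wl: 0
  step 3. node 2  ⊔preds={0,1,2}  new={0,1,2,3}  old={0,2}  +wl: 1
  step 4. node 0  ⊔preds={0,1,2,3}  new={0,2}  stable
  step 5. node 1  ⊔preds={0,1,2,3}  new={0,1,2,3}  old={0,1,2}  +wl: 0,2
  step 6. node 0  ⊔preds={0,1,2,3}  new={0,2}  stable
  step 7. node 2  ⊔preds={0,1,2,3}  new={0,1,2,3}  stable

Least fixpoint reached:
  node 0: {0,2}
  node 1: {0,1,2,3}
  node 2: {0,1,2,3}

{0,1,2,3}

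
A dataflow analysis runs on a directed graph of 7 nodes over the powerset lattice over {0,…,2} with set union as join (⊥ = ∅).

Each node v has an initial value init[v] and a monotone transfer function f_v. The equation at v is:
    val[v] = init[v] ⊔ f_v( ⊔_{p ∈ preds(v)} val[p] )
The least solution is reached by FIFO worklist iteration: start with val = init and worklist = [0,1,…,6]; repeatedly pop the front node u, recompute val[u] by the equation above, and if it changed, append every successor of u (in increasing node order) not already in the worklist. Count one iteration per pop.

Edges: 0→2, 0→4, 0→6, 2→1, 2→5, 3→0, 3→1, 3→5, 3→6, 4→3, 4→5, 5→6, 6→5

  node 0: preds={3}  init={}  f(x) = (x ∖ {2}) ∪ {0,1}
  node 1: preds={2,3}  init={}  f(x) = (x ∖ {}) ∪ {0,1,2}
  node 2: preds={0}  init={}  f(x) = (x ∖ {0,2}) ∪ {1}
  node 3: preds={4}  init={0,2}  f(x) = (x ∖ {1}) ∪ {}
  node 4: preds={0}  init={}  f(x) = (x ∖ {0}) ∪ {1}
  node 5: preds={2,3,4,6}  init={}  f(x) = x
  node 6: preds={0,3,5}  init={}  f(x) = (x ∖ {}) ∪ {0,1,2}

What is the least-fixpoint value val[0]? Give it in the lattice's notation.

{0,1}

Worklist (10 pops):
  #1 pop 0: in={0,2} → {0,1} (was {}); enqueue []
  #2 pop 1: in={0,2} → {0,1,2} (was {}); enqueue []
  #3 pop 2: in={0,1} → {1} (was {}); enqueue [1]
  #4 pop 3: in={} → {0,2} (no change)
  #5 pop 4: in={0,1} → {1} (was {}); enqueue [3]
  #6 pop 5: in={0,1,2} → {0,1,2} (was {}); enqueue []
  #7 pop 6: in={0,1,2} → {0,1,2} (was {}); enqueue [5]
  #8 pop 1: in={0,1,2} → {0,1,2} (no change)
  #9 pop 3: in={1} → {0,2} (no change)
  #10 pop 5: in={0,1,2} → {0,1,2} (no change)

Fixpoint:
  val[0] = {0,1}
  val[1] = {0,1,2}
  val[2] = {1}
  val[3] = {0,2}
  val[4] = {1}
  val[5] = {0,1,2}
  val[6] = {0,1,2}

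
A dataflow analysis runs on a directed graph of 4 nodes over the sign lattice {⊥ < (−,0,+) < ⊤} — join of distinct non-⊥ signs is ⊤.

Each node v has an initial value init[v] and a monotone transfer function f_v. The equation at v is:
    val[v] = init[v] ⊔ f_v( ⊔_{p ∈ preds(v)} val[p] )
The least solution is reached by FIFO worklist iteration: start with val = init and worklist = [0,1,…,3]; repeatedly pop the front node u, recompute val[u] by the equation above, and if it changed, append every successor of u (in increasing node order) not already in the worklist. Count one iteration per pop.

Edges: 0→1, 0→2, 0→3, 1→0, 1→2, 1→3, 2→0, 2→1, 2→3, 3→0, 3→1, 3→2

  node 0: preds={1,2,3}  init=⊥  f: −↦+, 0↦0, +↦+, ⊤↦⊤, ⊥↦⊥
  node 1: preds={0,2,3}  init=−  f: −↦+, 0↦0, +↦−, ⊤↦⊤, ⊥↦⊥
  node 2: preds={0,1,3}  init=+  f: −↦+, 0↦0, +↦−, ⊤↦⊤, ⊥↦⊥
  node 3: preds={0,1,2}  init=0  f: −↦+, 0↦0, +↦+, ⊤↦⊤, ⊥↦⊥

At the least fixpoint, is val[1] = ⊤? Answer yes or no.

yes

Trace (7 dequeues):
  [1] u=0 | in ⊤ | out ⊤ | prev ⊥ | push {}
  [2] u=1 | in ⊤ | out ⊤ | prev − | push {0}
  [3] u=2 | in ⊤ | out ⊤ | prev + | push {1}
  [4] u=3 | in ⊤ | out ⊤ | prev 0 | push {2}
  [5] u=0 | in ⊤ | out ⊤ | ==
  [6] u=1 | in ⊤ | out ⊤ | ==
  [7] u=2 | in ⊤ | out ⊤ | ==

Converged values:
  [0] ⊤
  [1] ⊤
  [2] ⊤
  [3] ⊤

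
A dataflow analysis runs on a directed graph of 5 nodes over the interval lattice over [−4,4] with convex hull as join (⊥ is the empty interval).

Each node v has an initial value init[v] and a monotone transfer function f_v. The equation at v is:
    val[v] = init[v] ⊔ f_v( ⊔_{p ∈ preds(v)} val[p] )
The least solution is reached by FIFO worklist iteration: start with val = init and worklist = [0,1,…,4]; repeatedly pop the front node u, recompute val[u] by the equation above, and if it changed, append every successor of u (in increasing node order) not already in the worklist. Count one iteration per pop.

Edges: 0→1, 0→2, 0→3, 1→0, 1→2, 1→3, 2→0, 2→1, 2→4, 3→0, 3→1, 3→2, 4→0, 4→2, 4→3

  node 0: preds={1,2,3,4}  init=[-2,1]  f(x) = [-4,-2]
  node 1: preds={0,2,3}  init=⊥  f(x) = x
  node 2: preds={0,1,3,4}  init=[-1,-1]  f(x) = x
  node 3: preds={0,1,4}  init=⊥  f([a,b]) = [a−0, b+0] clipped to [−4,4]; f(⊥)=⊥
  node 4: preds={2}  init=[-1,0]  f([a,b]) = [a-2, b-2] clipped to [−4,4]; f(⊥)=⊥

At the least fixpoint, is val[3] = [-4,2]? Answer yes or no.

no

Trace (9 dequeues):
  [1] u=0 | in [-1,0] | out [-4,1] | prev [-2,1] | push {}
  [2] u=1 | in [-4,1] | out [-4,1] | prev ⊥ | push {0}
  [3] u=2 | in [-4,1] | out [-4,1] | prev [-1,-1] | push {1}
  [4] u=3 | in [-4,1] | out [-4,1] | prev ⊥ | push {2}
  [5] u=4 | in [-4,1] | out [-4,0] | prev [-1,0] | push {3}
  [6] u=0 | in [-4,1] | out [-4,1] | ==
  [7] u=1 | in [-4,1] | out [-4,1] | ==
  [8] u=2 | in [-4,1] | out [-4,1] | ==
  [9] u=3 | in [-4,1] | out [-4,1] | ==

Converged values:
  [0] [-4,1]
  [1] [-4,1]
  [2] [-4,1]
  [3] [-4,1]
  [4] [-4,0]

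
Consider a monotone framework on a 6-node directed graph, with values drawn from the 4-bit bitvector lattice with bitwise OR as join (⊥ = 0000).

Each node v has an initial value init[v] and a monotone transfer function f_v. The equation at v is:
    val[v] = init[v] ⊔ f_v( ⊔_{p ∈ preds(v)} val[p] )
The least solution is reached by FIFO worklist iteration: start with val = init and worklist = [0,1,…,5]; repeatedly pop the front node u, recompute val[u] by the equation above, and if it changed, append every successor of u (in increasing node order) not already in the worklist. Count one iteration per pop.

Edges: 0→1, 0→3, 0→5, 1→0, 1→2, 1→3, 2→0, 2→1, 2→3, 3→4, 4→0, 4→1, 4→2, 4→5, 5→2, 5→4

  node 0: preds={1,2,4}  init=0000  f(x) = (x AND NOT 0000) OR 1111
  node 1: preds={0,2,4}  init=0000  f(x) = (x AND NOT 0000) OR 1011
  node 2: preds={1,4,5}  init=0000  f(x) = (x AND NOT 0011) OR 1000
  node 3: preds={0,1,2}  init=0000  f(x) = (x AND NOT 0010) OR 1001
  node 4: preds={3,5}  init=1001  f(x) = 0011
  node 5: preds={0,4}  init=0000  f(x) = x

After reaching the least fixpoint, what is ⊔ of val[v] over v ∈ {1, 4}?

1111

Trace (10 dequeues):
  [1] u=0 | in 1001 | out 1111 | prev 0000 | push {}
  [2] u=1 | in 1111 | out 1111 | prev 0000 | push {0}
  [3] u=2 | in 1111 | out 1100 | prev 0000 | push {1}
  [4] u=3 | in 1111 | out 1101 | prev 0000 | push {}
  [5] u=4 | in 1101 | out 1011 | prev 1001 | push {2}
  [6] u=5 | in 1111 | out 1111 | prev 0000 | push {4}
  [7] u=0 | in 1111 | out 1111 | ==
  [8] u=1 | in 1111 | out 1111 | ==
  [9] u=2 | in 1111 | out 1100 | ==
  [10] u=4 | in 1111 | out 1011 | ==

Converged values:
  [0] 1111
  [1] 1111
  [2] 1100
  [3] 1101
  [4] 1011
  [5] 1111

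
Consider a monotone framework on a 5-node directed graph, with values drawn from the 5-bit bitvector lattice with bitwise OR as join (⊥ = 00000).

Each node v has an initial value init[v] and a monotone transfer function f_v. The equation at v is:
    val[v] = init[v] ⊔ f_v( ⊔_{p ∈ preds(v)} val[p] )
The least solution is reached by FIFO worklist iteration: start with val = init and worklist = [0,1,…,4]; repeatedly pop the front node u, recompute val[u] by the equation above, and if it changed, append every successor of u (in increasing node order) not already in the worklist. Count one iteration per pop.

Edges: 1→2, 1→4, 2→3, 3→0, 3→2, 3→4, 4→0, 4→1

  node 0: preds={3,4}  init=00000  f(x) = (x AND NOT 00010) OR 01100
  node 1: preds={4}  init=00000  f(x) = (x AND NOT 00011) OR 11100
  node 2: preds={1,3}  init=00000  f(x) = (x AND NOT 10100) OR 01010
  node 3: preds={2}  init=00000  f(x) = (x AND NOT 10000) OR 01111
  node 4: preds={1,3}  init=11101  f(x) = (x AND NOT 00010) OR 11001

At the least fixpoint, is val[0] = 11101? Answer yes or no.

Worklist (8 pops):
  #1 pop 0: in=11101 → 11101 (was 00000); enqueue []
  #2 pop 1: in=11101 → 11100 (was 00000); enqueue []
  #3 pop 2: in=11100 → 01010 (was 00000); enqueue []
  #4 pop 3: in=01010 → 01111 (was 00000); enqueue [0,2]
  #5 pop 4: in=11111 → 11101 (no change)
  #6 pop 0: in=11111 → 11101 (no change)
  #7 pop 2: in=11111 → 01011 (was 01010); enqueue [3]
  #8 pop 3: in=01011 → 01111 (no change)

Fixpoint:
  val[0] = 11101
  val[1] = 11100
  val[2] = 01011
  val[3] = 01111
  val[4] = 11101

yes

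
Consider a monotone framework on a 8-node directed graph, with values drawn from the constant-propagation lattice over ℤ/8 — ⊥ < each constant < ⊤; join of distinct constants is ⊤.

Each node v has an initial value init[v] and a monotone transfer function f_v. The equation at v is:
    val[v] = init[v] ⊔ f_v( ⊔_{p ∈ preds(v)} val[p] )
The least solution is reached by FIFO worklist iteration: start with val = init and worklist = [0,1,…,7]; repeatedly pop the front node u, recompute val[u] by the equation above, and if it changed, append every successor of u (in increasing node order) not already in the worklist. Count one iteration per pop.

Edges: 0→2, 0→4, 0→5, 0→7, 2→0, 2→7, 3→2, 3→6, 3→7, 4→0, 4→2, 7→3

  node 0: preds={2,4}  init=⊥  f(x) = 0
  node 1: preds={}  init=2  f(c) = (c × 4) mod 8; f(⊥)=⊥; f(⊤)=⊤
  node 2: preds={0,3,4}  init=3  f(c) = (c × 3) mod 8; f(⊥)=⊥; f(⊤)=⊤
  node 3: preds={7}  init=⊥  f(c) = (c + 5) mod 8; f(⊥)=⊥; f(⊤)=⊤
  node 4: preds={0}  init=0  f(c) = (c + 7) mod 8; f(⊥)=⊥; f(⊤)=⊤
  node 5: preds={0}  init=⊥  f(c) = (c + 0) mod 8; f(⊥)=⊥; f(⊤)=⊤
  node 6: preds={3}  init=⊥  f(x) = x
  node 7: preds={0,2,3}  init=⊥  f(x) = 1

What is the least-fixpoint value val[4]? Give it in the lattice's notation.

Worklist (14 pops):
  #1 pop 0: in=⊤ → 0 (was ⊥); enqueue []
  #2 pop 1: in=⊥ → 2 (no change)
  #3 pop 2: in=0 → ⊤ (was 3); enqueue [0]
  #4 pop 3: in=⊥ → ⊥ (no change)
  #5 pop 4: in=0 → ⊤ (was 0); enqueue [2]
  #6 pop 5: in=0 → 0 (was ⊥); enqueue []
  #7 pop 6: in=⊥ → ⊥ (no change)
  #8 pop 7: in=⊤ → 1 (was ⊥); enqueue [3]
  #9 pop 0: in=⊤ → 0 (no change)
  #10 pop 2: in=⊤ → ⊤ (no change)
  #11 pop 3: in=1 → 6 (was ⊥); enqueue [2,6,7]
  #12 pop 2: in=⊤ → ⊤ (no change)
  #13 pop 6: in=6 → 6 (was ⊥); enqueue []
  #14 pop 7: in=⊤ → 1 (no change)

Fixpoint:
  val[0] = 0
  val[1] = 2
  val[2] = ⊤
  val[3] = 6
  val[4] = ⊤
  val[5] = 0
  val[6] = 6
  val[7] = 1

⊤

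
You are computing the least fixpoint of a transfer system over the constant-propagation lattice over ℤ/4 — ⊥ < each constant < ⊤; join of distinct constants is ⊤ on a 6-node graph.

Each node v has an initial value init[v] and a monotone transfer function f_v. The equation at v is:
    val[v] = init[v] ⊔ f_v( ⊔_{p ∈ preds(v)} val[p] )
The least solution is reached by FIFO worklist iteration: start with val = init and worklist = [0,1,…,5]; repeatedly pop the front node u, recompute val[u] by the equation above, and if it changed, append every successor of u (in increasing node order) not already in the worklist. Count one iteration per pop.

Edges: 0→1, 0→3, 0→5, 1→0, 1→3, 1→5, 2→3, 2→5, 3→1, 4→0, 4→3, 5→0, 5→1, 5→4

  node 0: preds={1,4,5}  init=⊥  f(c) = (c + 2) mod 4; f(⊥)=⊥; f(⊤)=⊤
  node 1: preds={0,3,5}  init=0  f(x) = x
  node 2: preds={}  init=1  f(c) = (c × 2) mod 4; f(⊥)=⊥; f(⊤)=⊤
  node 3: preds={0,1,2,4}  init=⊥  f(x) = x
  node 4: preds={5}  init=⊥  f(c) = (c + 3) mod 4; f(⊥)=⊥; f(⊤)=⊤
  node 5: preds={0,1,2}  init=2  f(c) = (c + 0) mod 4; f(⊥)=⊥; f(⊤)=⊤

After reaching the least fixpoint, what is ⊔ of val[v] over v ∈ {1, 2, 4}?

⊤

Worklist (12 pops):
  #1 pop 0: in=⊤ → ⊤ (was ⊥); enqueue []
  #2 pop 1: in=⊤ → ⊤ (was 0); enqueue [0]
  #3 pop 2: in=⊥ → 1 (no change)
  #4 pop 3: in=⊤ → ⊤ (was ⊥); enqueue [1]
  #5 pop 4: in=2 → 1 (was ⊥); enqueue [3]
  #6 pop 5: in=⊤ → ⊤ (was 2); enqueue [4]
  #7 pop 0: in=⊤ → ⊤ (no change)
  #8 pop 1: in=⊤ → ⊤ (no change)
  #9 pop 3: in=⊤ → ⊤ (no change)
  #10 pop 4: in=⊤ → ⊤ (was 1); enqueue [0,3]
  #11 pop 0: in=⊤ → ⊤ (no change)
  #12 pop 3: in=⊤ → ⊤ (no change)

Fixpoint:
  val[0] = ⊤
  val[1] = ⊤
  val[2] = 1
  val[3] = ⊤
  val[4] = ⊤
  val[5] = ⊤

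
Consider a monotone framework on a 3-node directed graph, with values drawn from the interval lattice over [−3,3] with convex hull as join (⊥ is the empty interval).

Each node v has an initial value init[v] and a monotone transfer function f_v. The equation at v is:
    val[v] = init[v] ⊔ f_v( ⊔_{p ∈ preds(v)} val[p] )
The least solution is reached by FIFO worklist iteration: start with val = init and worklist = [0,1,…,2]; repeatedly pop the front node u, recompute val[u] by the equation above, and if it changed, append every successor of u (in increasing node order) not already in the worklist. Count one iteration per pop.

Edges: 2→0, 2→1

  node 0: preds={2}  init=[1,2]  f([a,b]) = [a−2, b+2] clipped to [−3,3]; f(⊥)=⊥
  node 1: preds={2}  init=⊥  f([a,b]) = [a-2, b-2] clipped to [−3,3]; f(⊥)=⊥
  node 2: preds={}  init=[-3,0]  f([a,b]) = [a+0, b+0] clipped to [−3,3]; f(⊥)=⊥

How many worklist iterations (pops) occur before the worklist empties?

Iteration log — 3 steps:
  step 1. node 0  ⊔preds=[-3,0]  new=[-3,2]  old=[1,2]  +wl: 
  step 2. node 1  ⊔preds=[-3,0]  new=[-3,-2]  old=⊥  +wl: 
  step 3. node 2  ⊔preds=⊥  new=[-3,0]  stable

Least fixpoint reached:
  node 0: [-3,2]
  node 1: [-3,-2]
  node 2: [-3,0]

3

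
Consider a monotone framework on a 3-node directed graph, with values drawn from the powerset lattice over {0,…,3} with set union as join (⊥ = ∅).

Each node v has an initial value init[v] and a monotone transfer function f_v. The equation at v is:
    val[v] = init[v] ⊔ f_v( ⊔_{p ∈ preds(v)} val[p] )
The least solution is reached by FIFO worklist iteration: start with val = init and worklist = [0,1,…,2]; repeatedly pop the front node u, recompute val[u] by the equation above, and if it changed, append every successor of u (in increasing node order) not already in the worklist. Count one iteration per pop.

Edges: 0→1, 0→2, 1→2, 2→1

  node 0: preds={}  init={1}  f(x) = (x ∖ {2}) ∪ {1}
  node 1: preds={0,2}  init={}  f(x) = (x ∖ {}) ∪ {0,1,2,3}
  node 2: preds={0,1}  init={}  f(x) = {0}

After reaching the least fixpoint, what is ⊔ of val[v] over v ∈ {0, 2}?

Trace (4 dequeues):
  [1] u=0 | in {} | out {1} | ==
  [2] u=1 | in {1} | out {0,1,2,3} | prev {} | push {}
  [3] u=2 | in {0,1,2,3} | out {0} | prev {} | push {1}
  [4] u=1 | in {0,1} | out {0,1,2,3} | ==

Converged values:
  [0] {1}
  [1] {0,1,2,3}
  [2] {0}

{0,1}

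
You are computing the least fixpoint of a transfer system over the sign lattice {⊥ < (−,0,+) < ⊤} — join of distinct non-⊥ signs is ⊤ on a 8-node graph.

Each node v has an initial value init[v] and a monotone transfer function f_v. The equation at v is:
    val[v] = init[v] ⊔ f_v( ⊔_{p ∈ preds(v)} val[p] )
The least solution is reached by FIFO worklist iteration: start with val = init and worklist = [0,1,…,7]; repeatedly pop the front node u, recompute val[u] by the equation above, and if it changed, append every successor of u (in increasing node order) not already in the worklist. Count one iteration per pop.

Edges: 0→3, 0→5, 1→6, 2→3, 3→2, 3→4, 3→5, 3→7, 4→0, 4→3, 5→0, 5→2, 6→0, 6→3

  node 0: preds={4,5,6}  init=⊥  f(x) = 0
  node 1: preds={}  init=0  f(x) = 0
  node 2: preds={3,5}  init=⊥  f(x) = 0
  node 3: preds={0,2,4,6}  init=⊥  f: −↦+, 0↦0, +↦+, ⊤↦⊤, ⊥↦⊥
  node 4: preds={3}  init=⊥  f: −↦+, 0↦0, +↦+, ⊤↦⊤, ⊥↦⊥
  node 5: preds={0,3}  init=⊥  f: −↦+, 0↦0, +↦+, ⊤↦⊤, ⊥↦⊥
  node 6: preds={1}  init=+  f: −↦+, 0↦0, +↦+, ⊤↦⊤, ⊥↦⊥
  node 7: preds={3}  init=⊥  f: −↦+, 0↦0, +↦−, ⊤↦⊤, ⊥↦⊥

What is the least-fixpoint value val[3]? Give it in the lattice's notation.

⊤

Iteration log — 11 steps:
  step 1. node 0  ⊔preds=+  new=0  old=⊥  +wl: 
  step 2. node 1  ⊔preds=⊥  new=0  stable
  step 3. node 2  ⊔preds=⊥  new=0  old=⊥  +wl: 
  step 4. node 3  ⊔preds=⊤  new=⊤  old=⊥  +wl: 2
  step 5. node 4  ⊔preds=⊤  new=⊤  old=⊥  +wl: 0,3
  step 6. node 5  ⊔preds=⊤  new=⊤  old=⊥  +wl: 
  step 7. node 6  ⊔preds=0  new=⊤  old=+  +wl: 
  step 8. node 7  ⊔preds=⊤  new=⊤  old=⊥  +wl: 
  step 9. node 2  ⊔preds=⊤  new=0  stable
  step 10. node 0  ⊔preds=⊤  new=0  stable
  step 11. node 3  ⊔preds=⊤  new=⊤  stable

Least fixpoint reached:
  node 0: 0
  node 1: 0
  node 2: 0
  node 3: ⊤
  node 4: ⊤
  node 5: ⊤
  node 6: ⊤
  node 7: ⊤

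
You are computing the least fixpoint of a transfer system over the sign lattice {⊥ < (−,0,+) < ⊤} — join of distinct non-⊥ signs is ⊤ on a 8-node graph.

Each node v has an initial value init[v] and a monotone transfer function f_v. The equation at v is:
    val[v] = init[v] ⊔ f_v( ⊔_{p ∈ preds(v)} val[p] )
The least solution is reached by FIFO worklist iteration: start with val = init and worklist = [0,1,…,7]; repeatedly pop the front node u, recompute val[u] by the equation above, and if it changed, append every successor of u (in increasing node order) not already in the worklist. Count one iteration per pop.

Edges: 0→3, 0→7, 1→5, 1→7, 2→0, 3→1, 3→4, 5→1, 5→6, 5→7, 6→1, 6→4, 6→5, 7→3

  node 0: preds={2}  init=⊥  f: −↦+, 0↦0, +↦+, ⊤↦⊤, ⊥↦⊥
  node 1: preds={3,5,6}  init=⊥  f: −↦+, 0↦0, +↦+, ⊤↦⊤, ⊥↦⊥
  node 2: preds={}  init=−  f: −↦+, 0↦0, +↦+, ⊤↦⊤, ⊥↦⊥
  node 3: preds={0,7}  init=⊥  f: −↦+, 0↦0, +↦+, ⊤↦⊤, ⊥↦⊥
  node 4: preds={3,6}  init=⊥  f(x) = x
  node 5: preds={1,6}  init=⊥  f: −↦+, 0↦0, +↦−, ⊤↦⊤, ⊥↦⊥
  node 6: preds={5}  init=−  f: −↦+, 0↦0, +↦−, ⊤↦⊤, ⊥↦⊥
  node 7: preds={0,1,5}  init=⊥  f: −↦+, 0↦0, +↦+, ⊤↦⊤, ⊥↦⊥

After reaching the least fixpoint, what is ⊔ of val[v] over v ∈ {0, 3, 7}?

Iteration log — 15 steps:
  step 1. node 0  ⊔preds=−  new=+  old=⊥  +wl: 
  step 2. node 1  ⊔preds=−  new=+  old=⊥  +wl: 
  step 3. node 2  ⊔preds=⊥  new=−  stable
  step 4. node 3  ⊔preds=+  new=+  old=⊥  +wl: 1
  step 5. node 4  ⊔preds=⊤  new=⊤  old=⊥  +wl: 
  step 6. node 5  ⊔preds=⊤  new=⊤  old=⊥  +wl: 
  step 7. node 6  ⊔preds=⊤  new=⊤  old=−  +wl: 4,5
  step 8. node 7  ⊔preds=⊤  new=⊤  old=⊥  +wl: 3
  step 9. node 1  ⊔preds=⊤  new=⊤  old=+  +wl: 7
  step 10. node 4  ⊔preds=⊤  new=⊤  stable
  step 11. node 5  ⊔preds=⊤  new=⊤  stable
  step 12. node 3  ⊔preds=⊤  new=⊤  old=+  +wl: 1,4
  step 13. node 7  ⊔preds=⊤  new=⊤  stable
  step 14. node 1  ⊔preds=⊤  new=⊤  stable
  step 15. node 4  ⊔preds=⊤  new=⊤  stable

Least fixpoint reached:
  node 0: +
  node 1: ⊤
  node 2: −
  node 3: ⊤
  node 4: ⊤
  node 5: ⊤
  node 6: ⊤
  node 7: ⊤

⊤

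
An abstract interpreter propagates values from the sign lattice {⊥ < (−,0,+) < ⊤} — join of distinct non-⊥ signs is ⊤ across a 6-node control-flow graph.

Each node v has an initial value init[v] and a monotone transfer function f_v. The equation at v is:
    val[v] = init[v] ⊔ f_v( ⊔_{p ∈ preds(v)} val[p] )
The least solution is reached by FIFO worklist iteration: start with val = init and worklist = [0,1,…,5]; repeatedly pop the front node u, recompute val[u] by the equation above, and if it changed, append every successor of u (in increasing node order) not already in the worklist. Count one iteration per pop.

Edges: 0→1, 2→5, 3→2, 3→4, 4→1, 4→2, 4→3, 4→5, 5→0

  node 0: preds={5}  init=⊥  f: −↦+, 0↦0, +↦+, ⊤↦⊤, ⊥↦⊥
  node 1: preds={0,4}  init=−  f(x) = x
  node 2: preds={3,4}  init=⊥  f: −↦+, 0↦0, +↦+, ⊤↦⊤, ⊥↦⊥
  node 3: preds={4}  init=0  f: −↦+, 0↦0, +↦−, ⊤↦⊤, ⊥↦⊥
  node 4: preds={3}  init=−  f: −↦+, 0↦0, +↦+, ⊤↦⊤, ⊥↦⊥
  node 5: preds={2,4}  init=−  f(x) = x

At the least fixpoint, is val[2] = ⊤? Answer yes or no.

yes

Iteration log — 11 steps:
  step 1. node 0  ⊔preds=−  new=+  old=⊥  +wl: 
  step 2. node 1  ⊔preds=⊤  new=⊤  old=−  +wl: 
  step 3. node 2  ⊔preds=⊤  new=⊤  old=⊥  +wl: 
  step 4. node 3  ⊔preds=−  new=⊤  old=0  +wl: 2
  step 5. node 4  ⊔preds=⊤  new=⊤  old=−  +wl: 1,3
  step 6. node 5  ⊔preds=⊤  new=⊤  old=−  +wl: 0
  step 7. node 2  ⊔preds=⊤  new=⊤  stable
  step 8. node 1  ⊔preds=⊤  new=⊤  stable
  step 9. node 3  ⊔preds=⊤  new=⊤  stable
  step 10. node 0  ⊔preds=⊤  new=⊤  old=+  +wl: 1
  step 11. node 1  ⊔preds=⊤  new=⊤  stable

Least fixpoint reached:
  node 0: ⊤
  node 1: ⊤
  node 2: ⊤
  node 3: ⊤
  node 4: ⊤
  node 5: ⊤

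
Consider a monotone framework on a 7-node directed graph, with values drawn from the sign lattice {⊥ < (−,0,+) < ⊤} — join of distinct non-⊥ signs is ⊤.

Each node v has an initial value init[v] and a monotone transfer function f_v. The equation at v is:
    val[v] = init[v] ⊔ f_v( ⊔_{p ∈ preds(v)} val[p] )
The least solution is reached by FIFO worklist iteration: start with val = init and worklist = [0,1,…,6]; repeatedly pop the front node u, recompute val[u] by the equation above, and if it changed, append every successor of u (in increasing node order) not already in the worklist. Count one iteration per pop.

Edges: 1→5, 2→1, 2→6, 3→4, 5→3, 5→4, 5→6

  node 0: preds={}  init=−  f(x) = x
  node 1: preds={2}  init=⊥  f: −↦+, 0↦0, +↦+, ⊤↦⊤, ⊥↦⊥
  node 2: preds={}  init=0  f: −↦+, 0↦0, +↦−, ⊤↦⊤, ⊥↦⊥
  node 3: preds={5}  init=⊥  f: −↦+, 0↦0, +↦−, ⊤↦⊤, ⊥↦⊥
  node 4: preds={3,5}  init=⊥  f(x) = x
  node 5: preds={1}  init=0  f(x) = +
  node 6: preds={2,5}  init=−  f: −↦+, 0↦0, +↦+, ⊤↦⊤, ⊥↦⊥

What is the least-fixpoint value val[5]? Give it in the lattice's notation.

⊤

Worklist (9 pops):
  #1 pop 0: in=⊥ → − (no change)
  #2 pop 1: in=0 → 0 (was ⊥); enqueue []
  #3 pop 2: in=⊥ → 0 (no change)
  #4 pop 3: in=0 → 0 (was ⊥); enqueue []
  #5 pop 4: in=0 → 0 (was ⊥); enqueue []
  #6 pop 5: in=0 → ⊤ (was 0); enqueue [3,4]
  #7 pop 6: in=⊤ → ⊤ (was −); enqueue []
  #8 pop 3: in=⊤ → ⊤ (was 0); enqueue []
  #9 pop 4: in=⊤ → ⊤ (was 0); enqueue []

Fixpoint:
  val[0] = −
  val[1] = 0
  val[2] = 0
  val[3] = ⊤
  val[4] = ⊤
  val[5] = ⊤
  val[6] = ⊤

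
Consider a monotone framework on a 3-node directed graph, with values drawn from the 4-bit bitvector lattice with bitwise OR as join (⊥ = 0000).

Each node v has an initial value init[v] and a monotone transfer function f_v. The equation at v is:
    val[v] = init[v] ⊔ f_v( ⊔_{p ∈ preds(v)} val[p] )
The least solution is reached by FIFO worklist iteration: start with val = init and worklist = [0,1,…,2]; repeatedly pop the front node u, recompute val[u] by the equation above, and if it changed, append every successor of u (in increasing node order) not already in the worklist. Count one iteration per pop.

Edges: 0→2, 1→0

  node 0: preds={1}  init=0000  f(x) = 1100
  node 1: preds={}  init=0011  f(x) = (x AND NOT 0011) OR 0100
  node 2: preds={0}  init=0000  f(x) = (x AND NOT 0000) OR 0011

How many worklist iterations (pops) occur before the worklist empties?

Iteration log — 4 steps:
  step 1. node 0  ⊔preds=0011  new=1100  old=0000  +wl: 
  step 2. node 1  ⊔preds=0000  new=0111  old=0011  +wl: 0
  step 3. node 2  ⊔preds=1100  new=1111  old=0000  +wl: 
  step 4. node 0  ⊔preds=0111  new=1100  stable

Least fixpoint reached:
  node 0: 1100
  node 1: 0111
  node 2: 1111

4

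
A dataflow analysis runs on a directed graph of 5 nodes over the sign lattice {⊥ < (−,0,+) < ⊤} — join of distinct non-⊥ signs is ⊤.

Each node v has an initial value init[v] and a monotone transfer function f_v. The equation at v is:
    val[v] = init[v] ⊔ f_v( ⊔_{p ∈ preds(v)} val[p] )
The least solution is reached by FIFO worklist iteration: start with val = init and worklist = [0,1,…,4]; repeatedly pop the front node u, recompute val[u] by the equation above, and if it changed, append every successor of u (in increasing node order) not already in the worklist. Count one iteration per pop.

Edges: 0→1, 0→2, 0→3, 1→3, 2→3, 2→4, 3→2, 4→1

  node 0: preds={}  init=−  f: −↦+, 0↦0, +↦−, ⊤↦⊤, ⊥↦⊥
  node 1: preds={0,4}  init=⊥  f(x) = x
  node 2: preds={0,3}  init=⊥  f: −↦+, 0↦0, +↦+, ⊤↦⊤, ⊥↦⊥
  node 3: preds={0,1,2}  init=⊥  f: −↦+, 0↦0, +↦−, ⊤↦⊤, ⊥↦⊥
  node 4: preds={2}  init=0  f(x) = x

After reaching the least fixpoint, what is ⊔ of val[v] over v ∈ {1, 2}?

⊤

Trace (9 dequeues):
  [1] u=0 | in ⊥ | out − | ==
  [2] u=1 | in ⊤ | out ⊤ | prev ⊥ | push {}
  [3] u=2 | in − | out + | prev ⊥ | push {}
  [4] u=3 | in ⊤ | out ⊤ | prev ⊥ | push {2}
  [5] u=4 | in + | out ⊤ | prev 0 | push {1}
  [6] u=2 | in ⊤ | out ⊤ | prev + | push {3,4}
  [7] u=1 | in ⊤ | out ⊤ | ==
  [8] u=3 | in ⊤ | out ⊤ | ==
  [9] u=4 | in ⊤ | out ⊤ | ==

Converged values:
  [0] −
  [1] ⊤
  [2] ⊤
  [3] ⊤
  [4] ⊤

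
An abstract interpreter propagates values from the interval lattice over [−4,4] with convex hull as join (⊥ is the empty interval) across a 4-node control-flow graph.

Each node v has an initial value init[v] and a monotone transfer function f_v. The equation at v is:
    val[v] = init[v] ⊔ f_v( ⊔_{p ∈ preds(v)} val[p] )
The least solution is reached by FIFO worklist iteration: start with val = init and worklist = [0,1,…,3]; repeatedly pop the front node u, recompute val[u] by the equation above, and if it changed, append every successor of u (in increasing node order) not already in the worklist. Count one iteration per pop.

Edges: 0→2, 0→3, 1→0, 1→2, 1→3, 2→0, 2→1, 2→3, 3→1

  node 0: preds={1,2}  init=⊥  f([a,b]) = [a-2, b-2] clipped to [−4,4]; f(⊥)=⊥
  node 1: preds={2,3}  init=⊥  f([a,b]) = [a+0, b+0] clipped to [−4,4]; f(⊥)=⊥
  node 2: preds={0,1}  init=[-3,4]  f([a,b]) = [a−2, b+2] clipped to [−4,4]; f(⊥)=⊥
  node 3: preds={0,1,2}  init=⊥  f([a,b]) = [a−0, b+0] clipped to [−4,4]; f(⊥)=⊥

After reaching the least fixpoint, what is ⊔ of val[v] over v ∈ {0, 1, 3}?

Trace (9 dequeues):
  [1] u=0 | in [-3,4] | out [-4,2] | prev ⊥ | push {}
  [2] u=1 | in [-3,4] | out [-3,4] | prev ⊥ | push {0}
  [3] u=2 | in [-4,4] | out [-4,4] | prev [-3,4] | push {1}
  [4] u=3 | in [-4,4] | out [-4,4] | prev ⊥ | push {}
  [5] u=0 | in [-4,4] | out [-4,2] | ==
  [6] u=1 | in [-4,4] | out [-4,4] | prev [-3,4] | push {0,2,3}
  [7] u=0 | in [-4,4] | out [-4,2] | ==
  [8] u=2 | in [-4,4] | out [-4,4] | ==
  [9] u=3 | in [-4,4] | out [-4,4] | ==

Converged values:
  [0] [-4,2]
  [1] [-4,4]
  [2] [-4,4]
  [3] [-4,4]

[-4,4]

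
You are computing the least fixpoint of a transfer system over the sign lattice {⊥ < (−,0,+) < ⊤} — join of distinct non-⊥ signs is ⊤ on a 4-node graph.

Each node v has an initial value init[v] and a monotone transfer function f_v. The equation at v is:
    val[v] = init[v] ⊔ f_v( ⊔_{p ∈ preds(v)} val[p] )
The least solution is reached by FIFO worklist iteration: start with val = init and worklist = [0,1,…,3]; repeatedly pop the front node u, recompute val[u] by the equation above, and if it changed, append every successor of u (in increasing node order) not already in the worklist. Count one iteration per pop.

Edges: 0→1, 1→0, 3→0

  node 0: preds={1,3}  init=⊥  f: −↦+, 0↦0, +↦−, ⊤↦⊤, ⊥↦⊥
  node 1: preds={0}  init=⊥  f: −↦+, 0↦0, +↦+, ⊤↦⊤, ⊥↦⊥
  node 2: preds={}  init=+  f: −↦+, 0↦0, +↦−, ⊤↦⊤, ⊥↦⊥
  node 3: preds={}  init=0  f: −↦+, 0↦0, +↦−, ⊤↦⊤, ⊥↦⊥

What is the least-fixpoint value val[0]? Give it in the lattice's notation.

Iteration log — 5 steps:
  step 1. node 0  ⊔preds=0  new=0  old=⊥  +wl: 
  step 2. node 1  ⊔preds=0  new=0  old=⊥  +wl: 0
  step 3. node 2  ⊔preds=⊥  new=+  stable
  step 4. node 3  ⊔preds=⊥  new=0  stable
  step 5. node 0  ⊔preds=0  new=0  stable

Least fixpoint reached:
  node 0: 0
  node 1: 0
  node 2: +
  node 3: 0

0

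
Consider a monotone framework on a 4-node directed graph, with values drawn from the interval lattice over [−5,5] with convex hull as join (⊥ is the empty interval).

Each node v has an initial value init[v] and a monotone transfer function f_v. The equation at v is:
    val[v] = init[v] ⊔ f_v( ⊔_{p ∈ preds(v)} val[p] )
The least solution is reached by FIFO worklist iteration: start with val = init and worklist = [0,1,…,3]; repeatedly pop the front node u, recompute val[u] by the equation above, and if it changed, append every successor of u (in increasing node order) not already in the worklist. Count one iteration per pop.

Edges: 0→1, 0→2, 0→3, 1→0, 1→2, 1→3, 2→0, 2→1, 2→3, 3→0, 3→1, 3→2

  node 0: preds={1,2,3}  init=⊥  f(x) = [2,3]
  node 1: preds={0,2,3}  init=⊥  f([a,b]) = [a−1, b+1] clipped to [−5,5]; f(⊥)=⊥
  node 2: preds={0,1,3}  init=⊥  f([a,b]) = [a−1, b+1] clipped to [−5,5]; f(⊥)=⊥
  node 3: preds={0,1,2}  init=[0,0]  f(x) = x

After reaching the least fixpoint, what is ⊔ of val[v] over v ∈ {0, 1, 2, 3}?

Worklist (16 pops):
  #1 pop 0: in=[0,0] → [2,3] (was ⊥); enqueue []
  #2 pop 1: in=[0,3] → [-1,4] (was ⊥); enqueue [0]
  #3 pop 2: in=[-1,4] → [-2,5] (was ⊥); enqueue [1]
  #4 pop 3: in=[-2,5] → [-2,5] (was [0,0]); enqueue [2]
  #5 pop 0: in=[-2,5] → [2,3] (no change)
  #6 pop 1: in=[-2,5] → [-3,5] (was [-1,4]); enqueue [0,3]
  #7 pop 2: in=[-3,5] → [-4,5] (was [-2,5]); enqueue [1]
  #8 pop 0: in=[-4,5] → [2,3] (no change)
  #9 pop 3: in=[-4,5] → [-4,5] (was [-2,5]); enqueue [0,2]
  #10 pop 1: in=[-4,5] → [-5,5] (was [-3,5]); enqueue [3]
  #11 pop 0: in=[-5,5] → [2,3] (no change)
  #12 pop 2: in=[-5,5] → [-5,5] (was [-4,5]); enqueue [0,1]
  #13 pop 3: in=[-5,5] → [-5,5] (was [-4,5]); enqueue [2]
  #14 pop 0: in=[-5,5] → [2,3] (no change)
  #15 pop 1: in=[-5,5] → [-5,5] (no change)
  #16 pop 2: in=[-5,5] → [-5,5] (no change)

Fixpoint:
  val[0] = [2,3]
  val[1] = [-5,5]
  val[2] = [-5,5]
  val[3] = [-5,5]

[-5,5]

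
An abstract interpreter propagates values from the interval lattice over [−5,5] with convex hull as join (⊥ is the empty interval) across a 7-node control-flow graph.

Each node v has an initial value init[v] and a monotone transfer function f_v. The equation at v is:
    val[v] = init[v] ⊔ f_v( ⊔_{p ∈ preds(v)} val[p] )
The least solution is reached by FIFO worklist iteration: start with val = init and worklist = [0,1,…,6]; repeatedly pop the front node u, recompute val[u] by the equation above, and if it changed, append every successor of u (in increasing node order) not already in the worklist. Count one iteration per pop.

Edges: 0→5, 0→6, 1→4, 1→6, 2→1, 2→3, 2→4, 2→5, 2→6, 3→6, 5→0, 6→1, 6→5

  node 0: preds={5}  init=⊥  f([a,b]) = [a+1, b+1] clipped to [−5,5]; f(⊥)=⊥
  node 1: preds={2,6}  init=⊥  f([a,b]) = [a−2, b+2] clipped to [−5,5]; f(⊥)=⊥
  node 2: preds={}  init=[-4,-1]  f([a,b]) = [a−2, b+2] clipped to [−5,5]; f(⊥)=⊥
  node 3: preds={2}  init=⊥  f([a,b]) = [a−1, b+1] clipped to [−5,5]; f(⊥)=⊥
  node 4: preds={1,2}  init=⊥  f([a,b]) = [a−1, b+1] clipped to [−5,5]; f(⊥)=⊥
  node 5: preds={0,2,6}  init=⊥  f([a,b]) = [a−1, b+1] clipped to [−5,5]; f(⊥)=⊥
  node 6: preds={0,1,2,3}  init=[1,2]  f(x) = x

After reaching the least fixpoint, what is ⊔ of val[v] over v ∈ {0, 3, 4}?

[-5,5]

Worklist (16 pops):
  #1 pop 0: in=⊥ → ⊥ (no change)
  #2 pop 1: in=[-4,2] → [-5,4] (was ⊥); enqueue []
  #3 pop 2: in=⊥ → [-4,-1] (no change)
  #4 pop 3: in=[-4,-1] → [-5,0] (was ⊥); enqueue []
  #5 pop 4: in=[-5,4] → [-5,5] (was ⊥); enqueue []
  #6 pop 5: in=[-4,2] → [-5,3] (was ⊥); enqueue [0]
  #7 pop 6: in=[-5,4] → [-5,4] (was [1,2]); enqueue [1,5]
  #8 pop 0: in=[-5,3] → [-4,4] (was ⊥); enqueue [6]
  #9 pop 1: in=[-5,4] → [-5,5] (was [-5,4]); enqueue [4]
  #10 pop 5: in=[-5,4] → [-5,5] (was [-5,3]); enqueue [0]
  #11 pop 6: in=[-5,5] → [-5,5] (was [-5,4]); enqueue [1,5]
  #12 pop 4: in=[-5,5] → [-5,5] (no change)
  #13 pop 0: in=[-5,5] → [-4,5] (was [-4,4]); enqueue [6]
  #14 pop 1: in=[-5,5] → [-5,5] (no change)
  #15 pop 5: in=[-5,5] → [-5,5] (no change)
  #16 pop 6: in=[-5,5] → [-5,5] (no change)

Fixpoint:
  val[0] = [-4,5]
  val[1] = [-5,5]
  val[2] = [-4,-1]
  val[3] = [-5,0]
  val[4] = [-5,5]
  val[5] = [-5,5]
  val[6] = [-5,5]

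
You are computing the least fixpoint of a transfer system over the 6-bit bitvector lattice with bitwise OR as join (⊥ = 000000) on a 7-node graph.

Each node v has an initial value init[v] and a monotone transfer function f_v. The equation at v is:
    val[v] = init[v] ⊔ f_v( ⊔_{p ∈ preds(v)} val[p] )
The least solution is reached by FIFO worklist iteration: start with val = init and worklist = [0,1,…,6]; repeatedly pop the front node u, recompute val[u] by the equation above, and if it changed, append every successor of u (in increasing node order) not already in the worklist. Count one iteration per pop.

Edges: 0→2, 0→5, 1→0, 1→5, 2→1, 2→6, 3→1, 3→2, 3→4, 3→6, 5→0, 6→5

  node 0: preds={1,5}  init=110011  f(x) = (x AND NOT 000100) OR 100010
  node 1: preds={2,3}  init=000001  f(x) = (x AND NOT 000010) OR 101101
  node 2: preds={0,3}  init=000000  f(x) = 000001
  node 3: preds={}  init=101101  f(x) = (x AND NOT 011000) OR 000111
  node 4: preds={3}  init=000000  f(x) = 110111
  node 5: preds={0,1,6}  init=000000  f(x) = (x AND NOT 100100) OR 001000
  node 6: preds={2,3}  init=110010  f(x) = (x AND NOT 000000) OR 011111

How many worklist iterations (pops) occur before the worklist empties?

Iteration log — 11 steps:
  step 1. node 0  ⊔preds=000001  new=110011  stable
  step 2. node 1  ⊔preds=101101  new=101101  old=000001  +wl: 0
  step 3. node 2  ⊔preds=111111  new=000001  old=000000  +wl: 1
  step 4. node 3  ⊔preds=000000  new=101111  old=101101  +wl: 2
  step 5. node 4  ⊔preds=101111  new=110111  old=000000  +wl: 
  step 6. node 5  ⊔preds=111111  new=011011  old=000000  +wl: 
  step 7. node 6  ⊔preds=101111  new=111111  old=110010  +wl: 5
  step 8. node 0  ⊔preds=111111  new=111011  old=110011  +wl: 
  step 9. node 1  ⊔preds=101111  new=101101  stable
  step 10. node 2  ⊔preds=111111  new=000001  stable
  step 11. node 5  ⊔preds=111111  new=011011  stable

Least fixpoint reached:
  node 0: 111011
  node 1: 101101
  node 2: 000001
  node 3: 101111
  node 4: 110111
  node 5: 011011
  node 6: 111111

11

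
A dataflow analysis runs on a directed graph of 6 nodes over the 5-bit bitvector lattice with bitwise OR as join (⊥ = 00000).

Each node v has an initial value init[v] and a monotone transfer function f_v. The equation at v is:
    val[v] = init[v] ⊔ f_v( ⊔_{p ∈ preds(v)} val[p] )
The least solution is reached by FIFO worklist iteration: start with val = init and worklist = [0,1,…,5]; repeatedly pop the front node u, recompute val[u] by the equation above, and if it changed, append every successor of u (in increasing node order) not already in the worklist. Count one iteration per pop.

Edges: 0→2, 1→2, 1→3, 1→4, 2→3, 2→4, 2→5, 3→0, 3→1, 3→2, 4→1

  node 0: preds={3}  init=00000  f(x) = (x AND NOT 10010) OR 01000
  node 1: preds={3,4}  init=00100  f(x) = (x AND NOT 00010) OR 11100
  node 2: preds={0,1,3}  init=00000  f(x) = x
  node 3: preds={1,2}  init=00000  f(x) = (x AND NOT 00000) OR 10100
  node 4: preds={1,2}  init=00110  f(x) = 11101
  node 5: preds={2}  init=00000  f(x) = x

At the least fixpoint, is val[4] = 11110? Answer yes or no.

Worklist (15 pops):
  #1 pop 0: in=00000 → 01000 (was 00000); enqueue []
  #2 pop 1: in=00110 → 11100 (was 00100); enqueue []
  #3 pop 2: in=11100 → 11100 (was 00000); enqueue []
  #4 pop 3: in=11100 → 11100 (was 00000); enqueue [0,1,2]
  #5 pop 4: in=11100 → 11111 (was 00110); enqueue []
  #6 pop 5: in=11100 → 11100 (was 00000); enqueue []
  #7 pop 0: in=11100 → 01100 (was 01000); enqueue []
  #8 pop 1: in=11111 → 11101 (was 11100); enqueue [3,4]
  #9 pop 2: in=11101 → 11101 (was 11100); enqueue [5]
  #10 pop 3: in=11101 → 11101 (was 11100); enqueue [0,1,2]
  #11 pop 4: in=11101 → 11111 (no change)
  #12 pop 5: in=11101 → 11101 (was 11100); enqueue []
  #13 pop 0: in=11101 → 01101 (was 01100); enqueue []
  #14 pop 1: in=11111 → 11101 (no change)
  #15 pop 2: in=11101 → 11101 (no change)

Fixpoint:
  val[0] = 01101
  val[1] = 11101
  val[2] = 11101
  val[3] = 11101
  val[4] = 11111
  val[5] = 11101

no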